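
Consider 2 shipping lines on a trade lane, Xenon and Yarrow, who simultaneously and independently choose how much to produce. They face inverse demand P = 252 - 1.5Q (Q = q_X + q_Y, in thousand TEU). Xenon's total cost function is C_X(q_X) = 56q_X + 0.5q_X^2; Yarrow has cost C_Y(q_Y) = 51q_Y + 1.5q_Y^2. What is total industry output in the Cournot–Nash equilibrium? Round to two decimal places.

Xenon's profit: π_X = (252 - 1.5Q)q_X - (56q_X + (1/2)q_X²). Setting ∂π_X/∂q_X = 0: 196 - 4q_X - (3/2)(q_Y) = 0.
Yarrow's first-order condition: 201 - 6q_Y - (3/2)(q_X) = 0.
So q_X = (196 - (3/2)q_Y)/4 and q_Y = (201 - (3/2)q_X)/6.
Substituting one into the other gives q_X = 1166/29 and q_Y = 680/29.
Total output Q = 1166/29 + 680/29 = 1846/29.

63.66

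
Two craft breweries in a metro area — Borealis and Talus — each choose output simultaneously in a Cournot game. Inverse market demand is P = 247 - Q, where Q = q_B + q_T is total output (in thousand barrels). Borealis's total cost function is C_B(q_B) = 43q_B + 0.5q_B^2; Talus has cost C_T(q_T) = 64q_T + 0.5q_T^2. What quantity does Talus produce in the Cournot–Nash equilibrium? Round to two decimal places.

Borealis's profit: π_B = (247 - Q)q_B - (43q_B + (1/2)q_B²). Setting ∂π_B/∂q_B = 0: 204 - 3q_B - (q_T) = 0.
Talus's first-order condition: 183 - 3q_T - (q_B) = 0.
Rearranging gives the reaction functions q_B = (204 - q_T)/3 and q_T = (183 - q_B)/3.
Solving the pair: q_B = 429/8, q_T = 345/8.

43.13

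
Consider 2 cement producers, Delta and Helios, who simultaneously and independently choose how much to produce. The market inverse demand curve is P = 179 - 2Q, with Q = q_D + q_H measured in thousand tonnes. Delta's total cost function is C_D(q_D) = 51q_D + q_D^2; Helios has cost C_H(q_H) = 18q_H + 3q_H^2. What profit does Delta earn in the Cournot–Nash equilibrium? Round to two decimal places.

Delta's profit: π_D = (179 - 2Q)q_D - (51q_D + q_D²). Setting ∂π_D/∂q_D = 0: 128 - 6q_D - 2(q_H) = 0.
Helios's profit: π_H = (179 - 2Q)q_H - (18q_H + 3q_H²). Setting ∂π_H/∂q_H = 0: 161 - 10q_H - 2(q_D) = 0.
So q_D = (128 - 2q_H)/6 and q_H = (161 - 2q_D)/10.
Solving the pair: q_D = 479/28, q_H = 355/28.
Price P = 179 - 2·(417/14) = 836/7.
Delta's profit: (836/7)·(479/28) - 51·(479/28) - (479/28)² = 877.9630.

877.96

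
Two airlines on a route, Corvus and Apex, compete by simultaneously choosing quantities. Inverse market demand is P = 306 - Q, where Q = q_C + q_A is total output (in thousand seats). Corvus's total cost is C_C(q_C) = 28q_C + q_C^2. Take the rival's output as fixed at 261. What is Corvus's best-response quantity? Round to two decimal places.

4.25

With the rival's output fixed at 261, Corvus's profit is π_C = (306 - 261 - q_C)q_C - (28q_C + q_C²) = (45 - q_C)q_C - (28q_C + q_C²).
∂π_C/∂q_C = 17 - 4q_C = 0, so q_C = 17/4.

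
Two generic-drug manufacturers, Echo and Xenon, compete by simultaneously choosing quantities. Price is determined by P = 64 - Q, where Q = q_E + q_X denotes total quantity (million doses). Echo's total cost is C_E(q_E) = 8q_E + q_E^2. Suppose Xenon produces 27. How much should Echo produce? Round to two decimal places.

7.25

With the rival's output fixed at 27, Echo's profit is π_E = (64 - 27 - q_E)q_E - (8q_E + q_E²) = (37 - q_E)q_E - (8q_E + q_E²).
∂π_E/∂q_E = 29 - 4q_E = 0, so q_E = 29/4.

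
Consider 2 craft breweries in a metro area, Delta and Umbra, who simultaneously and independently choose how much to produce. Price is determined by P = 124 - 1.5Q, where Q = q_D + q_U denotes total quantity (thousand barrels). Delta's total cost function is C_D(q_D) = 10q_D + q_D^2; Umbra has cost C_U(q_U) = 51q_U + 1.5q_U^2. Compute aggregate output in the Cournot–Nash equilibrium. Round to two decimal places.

27.69

Delta's profit: π_D = (124 - 1.5Q)q_D - (10q_D + q_D²). Setting ∂π_D/∂q_D = 0: 114 - 5q_D - (3/2)(q_U) = 0.
Umbra's profit: π_U = (124 - 1.5Q)q_U - (51q_U + (3/2)q_U²). Setting ∂π_U/∂q_U = 0: 73 - 6q_U - (3/2)(q_D) = 0.
Best responses: q_D = (114 - (3/2)q_U)/5, q_U = (73 - (3/2)q_D)/6.
Substituting one into the other gives q_D = 766/37 and q_U = 776/111.
Total output Q = 766/37 + 776/111 = 27.6937.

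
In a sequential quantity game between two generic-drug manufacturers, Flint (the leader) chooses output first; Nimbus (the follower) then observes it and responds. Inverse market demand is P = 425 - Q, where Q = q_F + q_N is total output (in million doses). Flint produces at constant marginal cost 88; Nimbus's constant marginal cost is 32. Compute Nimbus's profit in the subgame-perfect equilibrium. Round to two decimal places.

15939.06

The follower Nimbus best-responds to any q_F: π_N = (425 - Q)q_N - 32q_N.
Follower FOC: 393 - q_F - 2q_N = 0, so q_N(q_F) = (393 - q_F)/2.
The leader anticipates this reaction. Substituting into P = 425 - Q gives P = 457/2 - (1/2)q_F, so π_F = (457/2 - (1/2)q_F)q_F - 88q_F.
The leader's first-order condition 281/2 - q_F = 0 yields q_F = 281/2.
Then q_N = (393 - 281/2)/2 = 505/4.
Price P = 425 - 1067/4 = 633/4.
Nimbus's profit: (633/4 - 32)·(505/4) = 15939.0625.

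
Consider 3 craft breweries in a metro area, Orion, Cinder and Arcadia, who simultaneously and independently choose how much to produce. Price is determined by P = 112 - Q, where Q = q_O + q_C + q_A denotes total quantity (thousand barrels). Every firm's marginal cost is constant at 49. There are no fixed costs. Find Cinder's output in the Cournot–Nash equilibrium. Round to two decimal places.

15.75

Each firm earns π_i = (112 - Q)q_i - 49q_i.
First-order condition (treating rivals' output as given): 63 - 2q_i - Σ_{j≠i} q_j = 0.
By symmetry each firm produces the same amount; substituting Σ_{j≠i} q_j = 2q_i yields q_i = 63/4.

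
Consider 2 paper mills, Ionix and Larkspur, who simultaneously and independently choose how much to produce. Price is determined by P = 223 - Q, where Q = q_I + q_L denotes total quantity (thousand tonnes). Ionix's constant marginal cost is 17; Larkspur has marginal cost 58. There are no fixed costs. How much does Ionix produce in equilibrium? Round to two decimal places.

Ionix's profit: π_I = (223 - Q)q_I - (17q_I). Setting ∂π_I/∂q_I = 0: 206 - 2q_I - (q_L) = 0.
Larkspur's profit: π_L = (223 - Q)q_L - (58q_L). Setting ∂π_L/∂q_L = 0: 165 - 2q_L - (q_I) = 0.
So q_I = (206 - q_L)/2 and q_L = (165 - q_I)/2.
Solving the pair: q_I = 247/3, q_L = 124/3.

82.33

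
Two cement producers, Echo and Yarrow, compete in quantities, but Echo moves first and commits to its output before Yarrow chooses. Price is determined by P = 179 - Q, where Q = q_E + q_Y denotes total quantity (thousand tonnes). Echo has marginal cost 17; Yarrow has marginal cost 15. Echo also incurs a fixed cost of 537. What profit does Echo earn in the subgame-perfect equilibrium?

2663

Solve by backward induction. Given q_E, the follower Yarrow maximises π_Y = (179 - q_E - q_Y)q_Y - 15q_Y.
Follower FOC: 164 - q_E - 2q_Y = 0, so q_Y(q_E) = (164 - q_E)/2.
Echo substitutes q_Y(q_E) into its own profit: π_E = q_E(179 - q_E - (164 - q_E)/2) - 17q_E = (97 - (1/2)q_E)q_E - 17q_E.
Leader FOC: 80 - q_E = 0, so q_E = 80.
Then q_Y = (164 - 80)/2 = 42.
Price P = 179 - 122 = 57.
Echo's profit: (57 - 17)·80 - 537 = 2663.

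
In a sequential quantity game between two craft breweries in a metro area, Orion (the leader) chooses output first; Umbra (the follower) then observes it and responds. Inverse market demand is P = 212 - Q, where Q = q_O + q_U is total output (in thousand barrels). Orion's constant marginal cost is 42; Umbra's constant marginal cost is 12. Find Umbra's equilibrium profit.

Solve by backward induction. Given q_O, the follower Umbra maximises π_U = (212 - q_O - q_U)q_U - 12q_U.
Follower FOC: 200 - q_O - 2q_U = 0, so q_U(q_O) = (200 - q_O)/2.
Orion substitutes q_U(q_O) into its own profit: π_O = q_O(212 - q_O - (200 - q_O)/2) - 42q_O = (112 - (1/2)q_O)q_O - 42q_O.
Leader FOC: 70 - q_O = 0, so q_O = 70.
Then q_U = (200 - 70)/2 = 65.
Price P = 212 - 135 = 77.
Umbra's profit: (77 - 12)·65 = 4225.

4225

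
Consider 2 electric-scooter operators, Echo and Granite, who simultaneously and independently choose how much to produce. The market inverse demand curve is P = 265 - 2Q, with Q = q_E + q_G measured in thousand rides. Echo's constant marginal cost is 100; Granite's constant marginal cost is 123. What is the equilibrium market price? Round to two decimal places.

162.67

Echo's profit: π_E = (265 - 2Q)q_E - (100q_E). Setting ∂π_E/∂q_E = 0: 165 - 4q_E - 2(q_G) = 0.
Granite's profit: π_G = (265 - 2Q)q_G - (123q_G). Setting ∂π_G/∂q_G = 0: 142 - 4q_G - 2(q_E) = 0.
So q_E = (165 - 2q_G)/4 and q_G = (142 - 2q_E)/4.
Solving the pair: q_E = 94/3, q_G = 119/6.
Total output Q = 307/6, so price P = 265 - 2·(307/6) = 488/3.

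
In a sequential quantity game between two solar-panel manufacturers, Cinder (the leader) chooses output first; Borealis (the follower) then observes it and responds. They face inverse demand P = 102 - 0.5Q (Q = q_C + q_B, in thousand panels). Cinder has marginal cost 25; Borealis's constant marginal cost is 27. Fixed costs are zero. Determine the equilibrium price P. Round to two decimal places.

The follower Borealis best-responds to any q_C: π_B = (102 - 0.5Q)q_B - 27q_B.
Follower FOC: 75 - (1/2)q_C - q_B = 0, so q_B(q_C) = (75 - (1/2)q_C).
Cinder substitutes q_B(q_C) into its own profit: π_C = q_C(102 - (1/2)q_C - (75 - (1/2)q_C)/2) - 25q_C = (129/2 - (1/4)q_C)q_C - 25q_C.
Leader FOC: 79/2 - (1/2)q_C = 0, so q_C = 79.
Then q_B = (75 - (1/2)·79) = 71/2.
Total output Q = 229/2, so price P = 102 - (1/2)·(229/2) = 179/4.

44.75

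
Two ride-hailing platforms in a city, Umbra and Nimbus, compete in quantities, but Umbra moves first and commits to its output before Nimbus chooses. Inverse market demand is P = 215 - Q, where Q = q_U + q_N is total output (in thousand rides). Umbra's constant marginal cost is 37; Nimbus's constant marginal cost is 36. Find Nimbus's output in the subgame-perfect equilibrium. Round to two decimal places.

Solve by backward induction. Given q_U, the follower Nimbus maximises π_N = (215 - q_U - q_N)q_N - 36q_N.
Follower FOC: 179 - q_U - 2q_N = 0, so q_N(q_U) = (179 - q_U)/2.
Umbra substitutes q_N(q_U) into its own profit: π_U = q_U(215 - q_U - (179 - q_U)/2) - 37q_U = (251/2 - (1/2)q_U)q_U - 37q_U.
Maximising: ∂π_U/∂q_U = 177/2 - q_U = 0, giving q_U = 177/2.
Then q_N = (179 - 177/2)/2 = 181/4.

45.25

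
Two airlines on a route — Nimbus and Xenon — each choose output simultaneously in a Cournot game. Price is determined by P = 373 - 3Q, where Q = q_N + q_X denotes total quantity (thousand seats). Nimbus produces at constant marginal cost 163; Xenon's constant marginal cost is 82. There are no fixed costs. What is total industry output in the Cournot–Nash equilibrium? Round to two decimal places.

Nimbus's profit: π_N = (373 - 3Q)q_N - (163q_N). Setting ∂π_N/∂q_N = 0: 210 - 6q_N - 3(q_X) = 0.
Xenon's profit: π_X = (373 - 3Q)q_X - (82q_X). Setting ∂π_X/∂q_X = 0: 291 - 6q_X - 3(q_N) = 0.
Best responses: q_N = (210 - 3q_X)/6, q_X = (291 - 3q_N)/6.
Substituting one into the other gives q_N = 43/3 and q_X = 124/3.
Total output Q = 43/3 + 124/3 = 167/3.

55.67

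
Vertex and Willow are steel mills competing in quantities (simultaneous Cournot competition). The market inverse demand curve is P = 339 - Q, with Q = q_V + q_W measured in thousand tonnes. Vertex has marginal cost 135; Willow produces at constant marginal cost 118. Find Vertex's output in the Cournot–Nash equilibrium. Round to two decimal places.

62.33

Vertex's profit: π_V = (339 - Q)q_V - (135q_V). Setting ∂π_V/∂q_V = 0: 204 - 2q_V - (q_W) = 0.
Willow's first-order condition: 221 - 2q_W - (q_V) = 0.
So q_V = (204 - q_W)/2 and q_W = (221 - q_V)/2.
Substituting one into the other gives q_V = 187/3 and q_W = 238/3.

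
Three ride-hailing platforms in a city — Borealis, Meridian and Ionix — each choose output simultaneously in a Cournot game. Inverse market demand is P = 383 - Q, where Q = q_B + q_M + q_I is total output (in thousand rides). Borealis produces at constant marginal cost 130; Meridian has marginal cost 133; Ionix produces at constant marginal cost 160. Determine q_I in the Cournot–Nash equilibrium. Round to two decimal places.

41.50

Borealis's profit: π_B = (383 - Q)q_B - (130q_B). Setting ∂π_B/∂q_B = 0: 253 - 2q_B - (q_M + q_I) = 0.
Meridian's profit: π_M = (383 - Q)q_M - (133q_M). Setting ∂π_M/∂q_M = 0: 250 - 2q_M - (q_B + q_I) = 0.
Ionix's first-order condition: 223 - 2q_I - (q_B + q_M) = 0.
Adding the 3 conditions: 726 − 2Q − 2Q = 0, i.e. Q = 363/2.
Back-substituting: q_B = (253 − 363/2) = 143/2, q_M = (250 − 363/2) = 137/2, q_I = (223 − 363/2) = 83/2.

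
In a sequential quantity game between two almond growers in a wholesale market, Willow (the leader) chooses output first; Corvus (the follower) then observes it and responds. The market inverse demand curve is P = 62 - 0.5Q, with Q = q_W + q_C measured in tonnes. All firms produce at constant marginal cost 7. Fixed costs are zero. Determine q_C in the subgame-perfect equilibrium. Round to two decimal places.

The follower Corvus best-responds to any q_W: π_C = (62 - 0.5Q)q_C - 7q_C.
Follower FOC: 55 - (1/2)q_W - q_C = 0, so q_C(q_W) = (55 - (1/2)q_W).
The leader anticipates this reaction. Substituting into P = 62 - 0.5Q gives P = 69/2 - (1/4)q_W, so π_W = (69/2 - (1/4)q_W)q_W - 7q_W.
The leader's first-order condition 55/2 - (1/2)q_W = 0 yields q_W = 55.
Then q_C = (55 - (1/2)·55) = 55/2.

27.50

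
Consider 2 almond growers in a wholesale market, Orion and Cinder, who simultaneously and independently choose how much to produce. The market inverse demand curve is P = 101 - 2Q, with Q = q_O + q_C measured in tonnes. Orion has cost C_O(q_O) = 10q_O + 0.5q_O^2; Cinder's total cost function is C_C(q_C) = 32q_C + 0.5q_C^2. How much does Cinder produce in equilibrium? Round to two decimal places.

Orion's profit: π_O = (101 - 2Q)q_O - (10q_O + (1/2)q_O²). Setting ∂π_O/∂q_O = 0: 91 - 5q_O - 2(q_C) = 0.
Cinder's first-order condition: 69 - 5q_C - 2(q_O) = 0.
Rearranging gives the reaction functions q_O = (91 - 2q_C)/5 and q_C = (69 - 2q_O)/5.
Substituting one into the other gives q_O = 317/21 and q_C = 163/21.

7.76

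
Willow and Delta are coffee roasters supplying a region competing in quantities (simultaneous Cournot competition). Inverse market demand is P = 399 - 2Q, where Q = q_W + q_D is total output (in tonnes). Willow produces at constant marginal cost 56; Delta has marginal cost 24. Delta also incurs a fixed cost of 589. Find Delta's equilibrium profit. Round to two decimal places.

Willow's profit: π_W = (399 - 2Q)q_W - (56q_W). Setting ∂π_W/∂q_W = 0: 343 - 4q_W - 2(q_D) = 0.
Delta's profit: π_D = (399 - 2Q)q_D - (24q_D). Setting ∂π_D/∂q_D = 0: 375 - 4q_D - 2(q_W) = 0.
Best responses: q_W = (343 - 2q_D)/4, q_D = (375 - 2q_W)/4.
Substituting one into the other gives q_W = 311/6 and q_D = 407/6.
Price P = 399 - 2·(359/3) = 479/3.
Delta's profit: (479/3 - 24)·(407/6) - 589 = 8613.7222.

8613.72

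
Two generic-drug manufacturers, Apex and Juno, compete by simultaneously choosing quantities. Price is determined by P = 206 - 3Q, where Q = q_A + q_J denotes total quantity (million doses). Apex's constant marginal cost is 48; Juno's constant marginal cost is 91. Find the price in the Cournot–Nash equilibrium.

115

Apex's profit: π_A = (206 - 3Q)q_A - (48q_A). Setting ∂π_A/∂q_A = 0: 158 - 6q_A - 3(q_J) = 0.
Juno's profit: π_J = (206 - 3Q)q_J - (91q_J). Setting ∂π_J/∂q_J = 0: 115 - 6q_J - 3(q_A) = 0.
Rearranging gives the reaction functions q_A = (158 - 3q_J)/6 and q_J = (115 - 3q_A)/6.
Solving the pair: q_A = 67/3, q_J = 8.
Total output Q = 91/3, so price P = 206 - 3·(91/3) = 115.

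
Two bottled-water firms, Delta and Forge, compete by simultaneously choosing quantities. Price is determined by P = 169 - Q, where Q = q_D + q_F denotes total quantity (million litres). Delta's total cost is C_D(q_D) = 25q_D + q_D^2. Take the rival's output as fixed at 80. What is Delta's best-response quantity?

With the rival's output fixed at 80, Delta's profit is π_D = (169 - 80 - q_D)q_D - (25q_D + q_D²) = (89 - q_D)q_D - (25q_D + q_D²).
∂π_D/∂q_D = 64 - 4q_D = 0, so q_D = 16.

16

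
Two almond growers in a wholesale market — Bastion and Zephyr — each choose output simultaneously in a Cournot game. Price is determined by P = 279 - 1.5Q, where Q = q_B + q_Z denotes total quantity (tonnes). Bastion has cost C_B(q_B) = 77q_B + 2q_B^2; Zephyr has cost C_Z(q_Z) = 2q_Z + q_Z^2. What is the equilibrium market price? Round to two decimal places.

Bastion's profit: π_B = (279 - 1.5Q)q_B - (77q_B + 2q_B²). Setting ∂π_B/∂q_B = 0: 202 - 7q_B - (3/2)(q_Z) = 0.
Zephyr's first-order condition: 277 - 5q_Z - (3/2)(q_B) = 0.
Best responses: q_B = (202 - (3/2)q_Z)/7, q_Z = (277 - (3/2)q_B)/5.
Solving the pair: q_B = 18.1527, q_Z = 49.9542.
Total output Q = 68.1069, so price P = 279 - (3/2)·68.1069 = 176.8397.

176.84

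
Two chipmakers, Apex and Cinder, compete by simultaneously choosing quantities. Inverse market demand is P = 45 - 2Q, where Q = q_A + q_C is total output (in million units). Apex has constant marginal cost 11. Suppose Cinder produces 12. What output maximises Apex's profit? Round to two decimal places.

With the rival's output fixed at 12, Apex's profit is π_A = (45 - 2·12 - 2q_A)q_A - (11q_A) = (21 - 2q_A)q_A - (11q_A).
∂π_A/∂q_A = 10 - 4q_A = 0, so q_A = 5/2.

2.50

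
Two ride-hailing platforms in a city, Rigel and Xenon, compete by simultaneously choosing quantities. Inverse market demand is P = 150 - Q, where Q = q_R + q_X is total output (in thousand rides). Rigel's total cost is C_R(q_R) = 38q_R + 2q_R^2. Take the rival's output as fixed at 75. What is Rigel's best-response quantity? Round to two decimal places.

With the rival's output fixed at 75, Rigel's profit is π_R = (150 - 75 - q_R)q_R - (38q_R + 2q_R²) = (75 - q_R)q_R - (38q_R + 2q_R²).
∂π_R/∂q_R = 37 - 6q_R = 0, so q_R = 37/6.

6.17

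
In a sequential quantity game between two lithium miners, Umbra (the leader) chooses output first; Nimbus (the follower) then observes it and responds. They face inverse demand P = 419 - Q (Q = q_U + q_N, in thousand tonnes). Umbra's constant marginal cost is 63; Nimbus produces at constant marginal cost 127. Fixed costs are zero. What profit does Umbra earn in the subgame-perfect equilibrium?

The follower Nimbus best-responds to any q_U: π_N = (419 - Q)q_N - 127q_N.
Follower FOC: 292 - q_U - 2q_N = 0, so q_N(q_U) = (292 - q_U)/2.
The leader anticipates this reaction. Substituting into P = 419 - Q gives P = 273 - (1/2)q_U, so π_U = (273 - (1/2)q_U)q_U - 63q_U.
Leader FOC: 210 - q_U = 0, so q_U = 210.
Then q_N = (292 - 210)/2 = 41.
Price P = 419 - 251 = 168.
Umbra's profit: (168 - 63)·210 = 22050.

22050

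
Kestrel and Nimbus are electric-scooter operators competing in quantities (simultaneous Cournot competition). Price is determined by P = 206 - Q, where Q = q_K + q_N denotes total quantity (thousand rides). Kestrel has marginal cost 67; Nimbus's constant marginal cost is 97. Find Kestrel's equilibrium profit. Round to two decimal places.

3173.44

Kestrel's profit: π_K = (206 - Q)q_K - (67q_K). Setting ∂π_K/∂q_K = 0: 139 - 2q_K - (q_N) = 0.
Nimbus's first-order condition: 109 - 2q_N - (q_K) = 0.
So q_K = (139 - q_N)/2 and q_N = (109 - q_K)/2.
Substituting one into the other gives q_K = 169/3 and q_N = 79/3.
Price P = 206 - 248/3 = 370/3.
Kestrel's profit: (370/3 - 67)·(169/3) = 3173.4444.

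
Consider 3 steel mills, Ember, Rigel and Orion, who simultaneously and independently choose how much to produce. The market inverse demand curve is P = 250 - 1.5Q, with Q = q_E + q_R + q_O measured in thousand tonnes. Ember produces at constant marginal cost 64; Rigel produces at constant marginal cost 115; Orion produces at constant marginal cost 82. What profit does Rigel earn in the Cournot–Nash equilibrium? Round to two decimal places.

108.38

Ember's profit: π_E = (250 - 1.5Q)q_E - (64q_E). Setting ∂π_E/∂q_E = 0: 186 - 3q_E - (3/2)(q_R + q_O) = 0.
Rigel's first-order condition: 135 - 3q_R - (3/2)(q_E + q_O) = 0.
Orion's first-order condition: 168 - 3q_O - (3/2)(q_E + q_R) = 0.
Adding the 3 first-order conditions: 489 − 6Q = 0, so Q = 163/2.
Back-substituting: q_E = (186 − 489/4)/(3/2) = 85/2, q_R = (135 − 489/4)/(3/2) = 17/2, q_O = (168 − 489/4)/(3/2) = 61/2.
Price P = 250 - (3/2)·(163/2) = 511/4.
Rigel's profit: (511/4 - 115)·(17/2) = 867/8.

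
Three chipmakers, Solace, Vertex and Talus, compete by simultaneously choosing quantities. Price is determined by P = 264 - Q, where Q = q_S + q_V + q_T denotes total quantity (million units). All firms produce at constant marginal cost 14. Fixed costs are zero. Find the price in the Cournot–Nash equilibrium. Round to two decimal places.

Each firm earns π_i = (264 - Q)q_i - 14q_i.
First-order condition (treating rivals' output as given): 250 - 2q_i - Σ_{j≠i} q_j = 0.
By symmetry each firm produces the same amount; substituting Σ_{j≠i} q_j = 2q_i yields q_i = 250/4 = 125/2.
Total output Q = 375/2, so price P = 264 - 375/2 = 153/2.

76.50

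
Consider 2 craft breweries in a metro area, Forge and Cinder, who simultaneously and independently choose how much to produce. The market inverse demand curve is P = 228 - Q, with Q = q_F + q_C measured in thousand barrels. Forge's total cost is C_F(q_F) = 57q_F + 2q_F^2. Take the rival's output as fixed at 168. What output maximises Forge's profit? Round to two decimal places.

With the rival's output fixed at 168, Forge's profit is π_F = (228 - 168 - q_F)q_F - (57q_F + 2q_F²) = (60 - q_F)q_F - (57q_F + 2q_F²).
∂π_F/∂q_F = 3 - 6q_F = 0, so q_F = 1/2.

0.50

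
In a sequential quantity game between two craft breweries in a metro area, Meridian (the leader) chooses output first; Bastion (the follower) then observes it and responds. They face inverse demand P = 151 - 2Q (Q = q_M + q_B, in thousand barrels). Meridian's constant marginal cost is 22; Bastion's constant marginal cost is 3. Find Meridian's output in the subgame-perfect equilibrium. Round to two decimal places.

Solve by backward induction. Given q_M, the follower Bastion maximises π_B = (151 - 2q_M - 2q_B)q_B - 3q_B.
∂π_B/∂q_B = 148 - 2q_M - 4q_B = 0 gives the reaction function q_B = (148 - 2q_M)/4.
The leader anticipates this reaction. Substituting into P = 151 - 2Q gives P = 77 - q_M, so π_M = (77 - q_M)q_M - 22q_M.
Leader FOC: 55 - 2q_M = 0, so q_M = 55/2.
Then q_B = (148 - 2·(55/2))/4 = 93/4.

27.50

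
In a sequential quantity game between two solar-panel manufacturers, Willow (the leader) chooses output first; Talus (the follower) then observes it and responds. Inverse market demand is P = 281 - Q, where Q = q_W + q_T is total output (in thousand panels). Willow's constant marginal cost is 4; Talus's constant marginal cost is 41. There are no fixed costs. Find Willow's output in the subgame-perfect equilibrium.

The follower Talus best-responds to any q_W: π_T = (281 - Q)q_T - 41q_T.
Follower FOC: 240 - q_W - 2q_T = 0, so q_T(q_W) = (240 - q_W)/2.
Willow substitutes q_T(q_W) into its own profit: π_W = q_W(281 - q_W - (240 - q_W)/2) - 4q_W = (161 - (1/2)q_W)q_W - 4q_W.
The leader's first-order condition 157 - q_W = 0 yields q_W = 157.
Then q_T = (240 - 157)/2 = 83/2.

157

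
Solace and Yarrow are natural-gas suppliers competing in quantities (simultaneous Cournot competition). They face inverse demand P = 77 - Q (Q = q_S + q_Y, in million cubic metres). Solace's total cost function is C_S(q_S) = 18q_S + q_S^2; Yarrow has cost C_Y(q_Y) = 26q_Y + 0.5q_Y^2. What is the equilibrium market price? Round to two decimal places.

52.36

Solace's profit: π_S = (77 - Q)q_S - (18q_S + q_S²). Setting ∂π_S/∂q_S = 0: 59 - 4q_S - (q_Y) = 0.
Yarrow's first-order condition: 51 - 3q_Y - (q_S) = 0.
Best responses: q_S = (59 - q_Y)/4, q_Y = (51 - q_S)/3.
Solving the pair: q_S = 126/11, q_Y = 145/11.
Total output Q = 271/11, so price P = 77 - 271/11 = 576/11.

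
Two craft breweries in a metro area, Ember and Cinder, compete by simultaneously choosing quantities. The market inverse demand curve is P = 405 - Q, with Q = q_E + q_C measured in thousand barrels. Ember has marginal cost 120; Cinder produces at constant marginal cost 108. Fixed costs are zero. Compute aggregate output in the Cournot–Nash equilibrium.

194

Ember's profit: π_E = (405 - Q)q_E - (120q_E). Setting ∂π_E/∂q_E = 0: 285 - 2q_E - (q_C) = 0.
Cinder's first-order condition: 297 - 2q_C - (q_E) = 0.
Rearranging gives the reaction functions q_E = (285 - q_C)/2 and q_C = (297 - q_E)/2.
Solving the pair: q_E = 91, q_C = 103.
Total output Q = 91 + 103 = 194.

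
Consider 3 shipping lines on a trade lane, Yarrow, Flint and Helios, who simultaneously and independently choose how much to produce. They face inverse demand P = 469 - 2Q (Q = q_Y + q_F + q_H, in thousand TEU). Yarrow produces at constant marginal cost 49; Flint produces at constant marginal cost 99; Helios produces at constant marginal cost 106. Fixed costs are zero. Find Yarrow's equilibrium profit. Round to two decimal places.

Yarrow's profit: π_Y = (469 - 2Q)q_Y - (49q_Y). Setting ∂π_Y/∂q_Y = 0: 420 - 4q_Y - 2(q_F + q_H) = 0.
Flint's profit: π_F = (469 - 2Q)q_F - (99q_F). Setting ∂π_F/∂q_F = 0: 370 - 4q_F - 2(q_Y + q_H) = 0.
Helios's first-order condition: 363 - 4q_H - 2(q_Y + q_F) = 0.
Summing all 3 equations gives 1153 − 8Q = 0, hence Q = 1153/8.
Back-substituting: q_Y = (420 − 1153/4)/2 = 527/8, q_F = (370 − 1153/4)/2 = 327/8, q_H = (363 − 1153/4)/2 = 299/8.
Price P = 469 - 2·(1153/8) = 723/4.
Yarrow's profit: (723/4 - 49)·(527/8) = 8679.0313.

8679.03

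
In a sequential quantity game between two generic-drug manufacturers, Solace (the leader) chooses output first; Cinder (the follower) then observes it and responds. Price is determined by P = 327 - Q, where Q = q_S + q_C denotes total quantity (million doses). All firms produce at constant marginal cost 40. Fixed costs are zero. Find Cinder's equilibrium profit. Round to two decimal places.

5148.06

The follower Cinder best-responds to any q_S: π_C = (327 - Q)q_C - 40q_C.
Setting the follower's marginal profit to zero, 287 - q_S - 2q_C = 0, i.e. q_C = (287 - q_S)/2.
The leader anticipates this reaction. Substituting into P = 327 - Q gives P = 367/2 - (1/2)q_S, so π_S = (367/2 - (1/2)q_S)q_S - 40q_S.
Leader FOC: 287/2 - q_S = 0, so q_S = 287/2.
Then q_C = (287 - 287/2)/2 = 287/4.
Price P = 327 - 861/4 = 447/4.
Cinder's profit: (447/4 - 40)·(287/4) = 5148.0625.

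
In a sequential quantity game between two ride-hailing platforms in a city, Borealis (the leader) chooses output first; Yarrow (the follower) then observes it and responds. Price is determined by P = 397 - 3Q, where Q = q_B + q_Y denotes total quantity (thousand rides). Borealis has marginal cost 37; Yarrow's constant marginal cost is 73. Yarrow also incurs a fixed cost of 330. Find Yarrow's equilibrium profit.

The follower Yarrow best-responds to any q_B: π_Y = (397 - 3Q)q_Y - 73q_Y.
Follower FOC: 324 - 3q_B - 6q_Y = 0, so q_Y(q_B) = (324 - 3q_B)/6.
Borealis substitutes q_Y(q_B) into its own profit: π_B = q_B(397 - 3q_B - (324 - 3q_B)/2) - 37q_B = (235 - (3/2)q_B)q_B - 37q_B.
Maximising: ∂π_B/∂q_B = 198 - 3q_B = 0, giving q_B = 66.
Then q_Y = (324 - 3·66)/6 = 21.
Price P = 397 - 3·87 = 136.
Yarrow's profit: (136 - 73)·21 - 330 = 993.

993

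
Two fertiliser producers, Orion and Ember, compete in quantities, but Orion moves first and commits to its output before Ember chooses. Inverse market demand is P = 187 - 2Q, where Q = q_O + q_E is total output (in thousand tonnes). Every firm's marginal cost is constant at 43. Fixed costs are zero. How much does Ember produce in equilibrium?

18

Solve by backward induction. Given q_O, the follower Ember maximises π_E = (187 - 2q_O - 2q_E)q_E - 43q_E.
Setting the follower's marginal profit to zero, 144 - 2q_O - 4q_E = 0, i.e. q_E = (144 - 2q_O)/4.
Orion substitutes q_E(q_O) into its own profit: π_O = q_O(187 - 2q_O - (144 - 2q_O)/2) - 43q_O = (115 - q_O)q_O - 43q_O.
Maximising: ∂π_O/∂q_O = 72 - 2q_O = 0, giving q_O = 36.
Then q_E = (144 - 2·36)/4 = 18.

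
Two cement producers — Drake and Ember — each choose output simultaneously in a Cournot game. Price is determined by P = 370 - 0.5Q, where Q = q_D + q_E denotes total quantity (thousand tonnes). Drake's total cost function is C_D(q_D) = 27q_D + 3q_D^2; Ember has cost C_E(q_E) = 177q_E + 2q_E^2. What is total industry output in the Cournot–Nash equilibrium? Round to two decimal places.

80.52

Drake's profit: π_D = (370 - 0.5Q)q_D - (27q_D + 3q_D²). Setting ∂π_D/∂q_D = 0: 343 - 7q_D - (1/2)(q_E) = 0.
Ember's first-order condition: 193 - 5q_E - (1/2)(q_D) = 0.
Best responses: q_D = (343 - (1/2)q_E)/7, q_E = (193 - (1/2)q_D)/5.
Solving the pair: q_D = 46.5755, q_E = 33.9424.
Total output Q = 46.5755 + 33.9424 = 80.5180.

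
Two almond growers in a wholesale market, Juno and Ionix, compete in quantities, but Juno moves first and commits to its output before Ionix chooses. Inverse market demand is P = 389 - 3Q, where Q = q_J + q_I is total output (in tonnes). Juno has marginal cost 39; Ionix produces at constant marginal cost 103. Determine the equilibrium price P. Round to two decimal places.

142.50

The follower Ionix best-responds to any q_J: π_I = (389 - 3Q)q_I - 103q_I.
∂π_I/∂q_I = 286 - 3q_J - 6q_I = 0 gives the reaction function q_I = (286 - 3q_J)/6.
The leader anticipates this reaction. Substituting into P = 389 - 3Q gives P = 246 - (3/2)q_J, so π_J = (246 - (3/2)q_J)q_J - 39q_J.
Maximising: ∂π_J/∂q_J = 207 - 3q_J = 0, giving q_J = 69.
Then q_I = (286 - 3·69)/6 = 79/6.
Total output Q = 493/6, so price P = 389 - 3·(493/6) = 285/2.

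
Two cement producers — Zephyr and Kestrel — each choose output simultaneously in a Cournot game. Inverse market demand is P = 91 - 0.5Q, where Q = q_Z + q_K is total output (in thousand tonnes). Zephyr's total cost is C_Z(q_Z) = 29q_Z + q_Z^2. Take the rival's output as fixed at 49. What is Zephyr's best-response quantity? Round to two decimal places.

12.50

With the rival's output fixed at 49, Zephyr's profit is π_Z = (91 - (1/2)·49 - (1/2)q_Z)q_Z - (29q_Z + q_Z²) = (133/2 - (1/2)q_Z)q_Z - (29q_Z + q_Z²).
∂π_Z/∂q_Z = 75/2 - 3q_Z = 0, so q_Z = 25/2.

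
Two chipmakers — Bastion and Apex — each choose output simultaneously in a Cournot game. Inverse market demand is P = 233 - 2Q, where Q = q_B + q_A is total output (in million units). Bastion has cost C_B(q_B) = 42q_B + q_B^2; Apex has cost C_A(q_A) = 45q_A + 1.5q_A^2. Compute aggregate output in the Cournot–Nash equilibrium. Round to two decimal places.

44.92

Bastion's profit: π_B = (233 - 2Q)q_B - (42q_B + q_B²). Setting ∂π_B/∂q_B = 0: 191 - 6q_B - 2(q_A) = 0.
Apex's profit: π_A = (233 - 2Q)q_A - (45q_A + (3/2)q_A²). Setting ∂π_A/∂q_A = 0: 188 - 7q_A - 2(q_B) = 0.
So q_B = (191 - 2q_A)/6 and q_A = (188 - 2q_B)/7.
Solving the pair: q_B = 961/38, q_A = 373/19.
Total output Q = 961/38 + 373/19 = 1707/38.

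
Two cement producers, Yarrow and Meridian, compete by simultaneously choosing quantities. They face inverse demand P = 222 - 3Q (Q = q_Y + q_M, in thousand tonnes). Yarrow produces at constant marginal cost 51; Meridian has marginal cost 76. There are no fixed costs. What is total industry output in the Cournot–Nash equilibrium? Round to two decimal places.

35.22

Yarrow's profit: π_Y = (222 - 3Q)q_Y - (51q_Y). Setting ∂π_Y/∂q_Y = 0: 171 - 6q_Y - 3(q_M) = 0.
Meridian's first-order condition: 146 - 6q_M - 3(q_Y) = 0.
So q_Y = (171 - 3q_M)/6 and q_M = (146 - 3q_Y)/6.
Solving the pair: q_Y = 196/9, q_M = 121/9.
Total output Q = 196/9 + 121/9 = 317/9.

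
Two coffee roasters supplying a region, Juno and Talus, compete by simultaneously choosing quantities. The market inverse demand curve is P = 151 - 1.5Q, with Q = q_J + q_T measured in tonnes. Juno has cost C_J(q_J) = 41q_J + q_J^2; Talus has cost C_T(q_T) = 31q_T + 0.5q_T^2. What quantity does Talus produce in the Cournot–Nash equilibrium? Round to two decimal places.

24.51

Juno's profit: π_J = (151 - 1.5Q)q_J - (41q_J + q_J²). Setting ∂π_J/∂q_J = 0: 110 - 5q_J - (3/2)(q_T) = 0.
Talus's profit: π_T = (151 - 1.5Q)q_T - (31q_T + (1/2)q_T²). Setting ∂π_T/∂q_T = 0: 120 - 4q_T - (3/2)(q_J) = 0.
Rearranging gives the reaction functions q_J = (110 - (3/2)q_T)/5 and q_T = (120 - (3/2)q_J)/4.
Solving the pair: q_J = 1040/71, q_T = 1740/71.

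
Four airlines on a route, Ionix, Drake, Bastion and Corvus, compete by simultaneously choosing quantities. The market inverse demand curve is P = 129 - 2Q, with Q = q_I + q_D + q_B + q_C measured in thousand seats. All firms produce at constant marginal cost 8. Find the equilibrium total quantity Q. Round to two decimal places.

A representative firm's profit is π_i = q_i(129 - 2Q) - 8q_i.
Setting ∂π_i/∂q_i = 0 with rivals' quantities fixed: 121 - 4q_i - 2·Σ_{j≠i} q_j = 0.
By symmetry each firm produces the same amount; substituting Σ_{j≠i} q_j = 3q_i yields q_i = 121/10.
Total output Q = 121/10 + 121/10 + 121/10 + 121/10 = 242/5.

48.40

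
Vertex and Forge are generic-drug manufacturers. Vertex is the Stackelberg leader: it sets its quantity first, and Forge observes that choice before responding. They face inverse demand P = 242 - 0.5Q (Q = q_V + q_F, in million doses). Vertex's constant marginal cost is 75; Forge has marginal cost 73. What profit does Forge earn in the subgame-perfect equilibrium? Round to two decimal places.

Solve by backward induction. Given q_V, the follower Forge maximises π_F = (242 - (1/2)q_V - (1/2)q_F)q_F - 73q_F.
Setting the follower's marginal profit to zero, 169 - (1/2)q_V - q_F = 0, i.e. q_F = (169 - (1/2)q_V).
Vertex substitutes q_F(q_V) into its own profit: π_V = q_V(242 - (1/2)q_V - (169 - (1/2)q_V)/2) - 75q_V = (315/2 - (1/4)q_V)q_V - 75q_V.
The leader's first-order condition 165/2 - (1/2)q_V = 0 yields q_V = 165.
Then q_F = (169 - (1/2)·165) = 173/2.
Price P = 242 - (1/2)·(503/2) = 465/4.
Forge's profit: (465/4 - 73)·(173/2) = 3741.1250.

3741.13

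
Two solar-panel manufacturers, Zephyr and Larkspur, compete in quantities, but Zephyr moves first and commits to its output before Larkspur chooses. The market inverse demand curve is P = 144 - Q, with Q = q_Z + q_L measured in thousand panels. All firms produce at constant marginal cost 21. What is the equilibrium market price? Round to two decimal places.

Solve by backward induction. Given q_Z, the follower Larkspur maximises π_L = (144 - q_Z - q_L)q_L - 21q_L.
∂π_L/∂q_L = 123 - q_Z - 2q_L = 0 gives the reaction function q_L = (123 - q_Z)/2.
Zephyr substitutes q_L(q_Z) into its own profit: π_Z = q_Z(144 - q_Z - (123 - q_Z)/2) - 21q_Z = (165/2 - (1/2)q_Z)q_Z - 21q_Z.
Leader FOC: 123/2 - q_Z = 0, so q_Z = 123/2.
Then q_L = (123 - 123/2)/2 = 123/4.
Total output Q = 369/4, so price P = 144 - 369/4 = 207/4.

51.75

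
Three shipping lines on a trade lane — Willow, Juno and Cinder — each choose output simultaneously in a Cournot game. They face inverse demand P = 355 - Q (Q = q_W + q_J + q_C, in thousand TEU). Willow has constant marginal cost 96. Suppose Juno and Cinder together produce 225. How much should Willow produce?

With rivals' combined output fixed at 225, Willow's profit is π_W = (355 - 225 - q_W)q_W - (96q_W) = (130 - q_W)q_W - (96q_W).
∂π_W/∂q_W = 34 - 2q_W = 0, so q_W = 17.

17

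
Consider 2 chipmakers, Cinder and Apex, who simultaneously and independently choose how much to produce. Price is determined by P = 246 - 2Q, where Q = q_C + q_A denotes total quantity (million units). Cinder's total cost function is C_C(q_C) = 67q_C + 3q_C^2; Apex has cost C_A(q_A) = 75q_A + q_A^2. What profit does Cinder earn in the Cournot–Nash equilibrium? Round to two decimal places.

854.31

Cinder's profit: π_C = (246 - 2Q)q_C - (67q_C + 3q_C²). Setting ∂π_C/∂q_C = 0: 179 - 10q_C - 2(q_A) = 0.
Apex's profit: π_A = (246 - 2Q)q_A - (75q_A + q_A²). Setting ∂π_A/∂q_A = 0: 171 - 6q_A - 2(q_C) = 0.
So q_C = (179 - 2q_A)/10 and q_A = (171 - 2q_C)/6.
Solving the pair: q_C = 183/14, q_A = 169/7.
Price P = 246 - 2·(521/14) = 1201/7.
Cinder's profit: (1201/7)·(183/14) - 67·(183/14) - 3(183/14)² = 854.3112.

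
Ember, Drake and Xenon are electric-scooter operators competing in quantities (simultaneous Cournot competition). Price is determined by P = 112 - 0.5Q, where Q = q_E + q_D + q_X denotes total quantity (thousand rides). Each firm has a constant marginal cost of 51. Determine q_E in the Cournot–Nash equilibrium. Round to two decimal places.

Each firm earns π_i = (112 - 0.5Q)q_i - 51q_i.
Setting ∂π_i/∂q_i = 0 with rivals' quantities fixed: 61 - q_i - (1/2)·Σ_{j≠i} q_j = 0.
With identical firms every q_j equals q_i, so Σ_{j≠i} q_j = 2q_i and 61 = 2q_i, giving q_i = 61/2.

30.50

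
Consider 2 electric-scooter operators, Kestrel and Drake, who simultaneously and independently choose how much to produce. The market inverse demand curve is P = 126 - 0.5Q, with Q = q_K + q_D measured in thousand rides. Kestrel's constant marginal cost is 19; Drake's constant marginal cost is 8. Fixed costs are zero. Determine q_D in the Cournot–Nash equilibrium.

Kestrel's profit: π_K = (126 - 0.5Q)q_K - (19q_K). Setting ∂π_K/∂q_K = 0: 107 - q_K - (1/2)(q_D) = 0.
Drake's profit: π_D = (126 - 0.5Q)q_D - (8q_D). Setting ∂π_D/∂q_D = 0: 118 - q_D - (1/2)(q_K) = 0.
So q_K = (107 - (1/2)q_D) and q_D = (118 - (1/2)q_K).
Substituting one into the other gives q_K = 64 and q_D = 86.

86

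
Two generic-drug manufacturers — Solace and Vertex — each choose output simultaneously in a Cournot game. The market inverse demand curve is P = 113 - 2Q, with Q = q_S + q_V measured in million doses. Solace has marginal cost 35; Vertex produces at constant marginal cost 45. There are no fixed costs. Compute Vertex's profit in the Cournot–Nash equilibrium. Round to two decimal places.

186.89

Solace's profit: π_S = (113 - 2Q)q_S - (35q_S). Setting ∂π_S/∂q_S = 0: 78 - 4q_S - 2(q_V) = 0.
Vertex's first-order condition: 68 - 4q_V - 2(q_S) = 0.
So q_S = (78 - 2q_V)/4 and q_V = (68 - 2q_S)/4.
Solving the pair: q_S = 44/3, q_V = 29/3.
Price P = 113 - 2·(73/3) = 193/3.
Vertex's profit: (193/3 - 45)·(29/3) = 1682/9.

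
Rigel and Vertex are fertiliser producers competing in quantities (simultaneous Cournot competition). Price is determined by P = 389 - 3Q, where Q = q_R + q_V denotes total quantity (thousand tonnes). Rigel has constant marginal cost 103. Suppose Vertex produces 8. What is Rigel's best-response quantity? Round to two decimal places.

43.67

With the rival's output fixed at 8, Rigel's profit is π_R = (389 - 3·8 - 3q_R)q_R - (103q_R) = (365 - 3q_R)q_R - (103q_R).
∂π_R/∂q_R = 262 - 6q_R = 0, so q_R = 131/3.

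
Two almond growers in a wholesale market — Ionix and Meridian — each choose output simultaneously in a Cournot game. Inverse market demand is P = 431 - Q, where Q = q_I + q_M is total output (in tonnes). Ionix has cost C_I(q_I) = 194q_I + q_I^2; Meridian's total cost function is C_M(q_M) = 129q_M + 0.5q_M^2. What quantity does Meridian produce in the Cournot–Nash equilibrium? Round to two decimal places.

Ionix's profit: π_I = (431 - Q)q_I - (194q_I + q_I²). Setting ∂π_I/∂q_I = 0: 237 - 4q_I - (q_M) = 0.
Meridian's profit: π_M = (431 - Q)q_M - (129q_M + (1/2)q_M²). Setting ∂π_M/∂q_M = 0: 302 - 3q_M - (q_I) = 0.
Best responses: q_I = (237 - q_M)/4, q_M = (302 - q_I)/3.
Solving the pair: q_I = 409/11, q_M = 971/11.

88.27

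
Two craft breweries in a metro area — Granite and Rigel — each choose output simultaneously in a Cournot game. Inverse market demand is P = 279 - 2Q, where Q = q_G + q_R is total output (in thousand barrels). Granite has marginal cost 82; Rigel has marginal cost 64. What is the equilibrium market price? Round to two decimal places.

Granite's profit: π_G = (279 - 2Q)q_G - (82q_G). Setting ∂π_G/∂q_G = 0: 197 - 4q_G - 2(q_R) = 0.
Rigel's first-order condition: 215 - 4q_R - 2(q_G) = 0.
Rearranging gives the reaction functions q_G = (197 - 2q_R)/4 and q_R = (215 - 2q_G)/4.
Solving the pair: q_G = 179/6, q_R = 233/6.
Total output Q = 206/3, so price P = 279 - 2·(206/3) = 425/3.

141.67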